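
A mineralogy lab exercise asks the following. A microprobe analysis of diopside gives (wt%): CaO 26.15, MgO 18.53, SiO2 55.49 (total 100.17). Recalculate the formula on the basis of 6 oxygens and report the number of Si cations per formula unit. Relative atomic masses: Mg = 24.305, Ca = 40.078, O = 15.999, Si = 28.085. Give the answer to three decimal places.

CaO (M=56.077): mol = 0.46632; Ca = 0.46632, O = 0.46632.
MgO (M=40.304): mol = 0.45976; Mg = 0.45976, O = 0.45976.
SiO2 (M=60.083): mol = 0.92356; Si = 0.92356, O = 1.84712.
ΣO = 2.77320; factor = 6/ΣO = 2.16357.
Si apfu = 0.92356 × 2.16357 = 1.998.

1.998 Si apfu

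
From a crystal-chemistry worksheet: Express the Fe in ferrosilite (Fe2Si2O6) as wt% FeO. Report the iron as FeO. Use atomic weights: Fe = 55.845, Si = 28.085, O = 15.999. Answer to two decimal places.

Formula mass = 263.854 g/mol.
2 Fe → 2.0000 mol FeO per formula unit; M(FeO) = 71.844, so FeO mass = 143.688 g.
143.688/263.854 × 100 = 54.46 wt%.

54.46 wt%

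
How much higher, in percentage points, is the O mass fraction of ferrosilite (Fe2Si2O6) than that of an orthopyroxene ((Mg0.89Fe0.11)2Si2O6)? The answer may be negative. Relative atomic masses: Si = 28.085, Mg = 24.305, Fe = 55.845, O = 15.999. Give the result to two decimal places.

-9.83 percentage points

O in Fe2Si2O6: molar mass 263.854 g/mol; 6×15.999 = 95.994 g → 36.38 wt%.
O in (Mg0.89Fe0.11)2Si2O6: molar mass 207.713 g/mol; 6×15.999 = 95.994 g → 46.21 wt%.
Difference = 36.38 − 46.21 = -9.83 percentage points.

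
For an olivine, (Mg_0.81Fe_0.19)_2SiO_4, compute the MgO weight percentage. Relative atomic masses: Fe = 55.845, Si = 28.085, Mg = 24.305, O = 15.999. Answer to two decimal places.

Formula mass = 152.676 g/mol.
1.62 Mg → 1.6200 mol MgO per formula unit; M(MgO) = 40.304, so MgO mass = 65.292 g.
65.292/152.676 × 100 = 42.77 wt%.

42.77 wt%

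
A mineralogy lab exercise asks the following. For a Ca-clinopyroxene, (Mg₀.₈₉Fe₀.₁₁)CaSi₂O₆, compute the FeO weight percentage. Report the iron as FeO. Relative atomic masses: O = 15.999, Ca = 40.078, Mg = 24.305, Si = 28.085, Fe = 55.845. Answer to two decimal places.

M((Mg₀.₈₉Fe₀.₁₁)CaSi₂O₆) = 220.016 g/mol; M(FeO) = 71.844 g/mol.
Moles FeO per formula unit = 0.11 Fe ÷ 1 = 0.1100.
FeO fraction = (0.1100 × 71.844) / 220.016 = 7.903/220.016 = 0.0359.

3.59 wt%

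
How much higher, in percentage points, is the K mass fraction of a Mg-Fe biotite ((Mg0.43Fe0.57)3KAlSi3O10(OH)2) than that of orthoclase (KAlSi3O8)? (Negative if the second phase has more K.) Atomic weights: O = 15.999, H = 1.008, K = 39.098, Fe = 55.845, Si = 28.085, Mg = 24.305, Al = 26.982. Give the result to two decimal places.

-5.75 percentage points

First mineral: 39.098 g K in 471.187 g formula = 8.30 wt% K.
Second mineral: 39.098 g K in 278.327 g formula = 14.05 wt% K.
8.30% − 14.05% gives a difference of -5.75 percentage points.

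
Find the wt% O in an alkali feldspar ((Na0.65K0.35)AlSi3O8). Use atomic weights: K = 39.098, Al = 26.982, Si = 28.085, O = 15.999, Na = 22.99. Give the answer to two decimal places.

47.78 mass %

Molar mass of (Na0.65K0.35)AlSi3O8: 0.65*22.99 + 0.35*39.098 + 1*26.982 + 3*28.085 + 8*15.999 = 267.857 g/mol.
Mass of O per formula unit: 8 × 15.999 = 127.992 g.
Weight fraction O = 127.992 / 267.857 = 0.4778.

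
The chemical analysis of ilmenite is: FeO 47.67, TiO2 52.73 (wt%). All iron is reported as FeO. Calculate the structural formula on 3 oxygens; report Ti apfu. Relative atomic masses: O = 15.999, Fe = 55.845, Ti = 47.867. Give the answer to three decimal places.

FeO (M=71.844): mol = 0.66352; Fe = 0.66352, O = 0.66352.
TiO2 (M=79.865): mol = 0.66024; Ti = 0.66024, O = 1.32048.
ΣO = 1.98400; factor = 3/ΣO = 1.51210.
Ti apfu = 0.66024 × 1.51210 = 0.998.

0.998 Ti apfu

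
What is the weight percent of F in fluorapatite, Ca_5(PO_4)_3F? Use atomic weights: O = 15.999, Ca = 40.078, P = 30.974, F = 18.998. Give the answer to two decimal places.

M(Ca_5(PO_4)_3F) = 504.298 g/mol.
F contributes 1 × 18.998 = 18.998 g per mole.
18.998/504.298 = 0.0377 → 3.77%.

3.77 mass %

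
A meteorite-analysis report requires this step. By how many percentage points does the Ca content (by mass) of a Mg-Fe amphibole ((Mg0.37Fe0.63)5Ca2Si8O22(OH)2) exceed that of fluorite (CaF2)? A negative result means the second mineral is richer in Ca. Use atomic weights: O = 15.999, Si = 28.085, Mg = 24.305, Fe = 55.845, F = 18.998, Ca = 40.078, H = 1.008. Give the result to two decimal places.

M((Mg0.37Fe0.63)5Ca2Si8O22(OH)2) = 911.704 g/mol, so wt% Ca = 80.156/911.704 × 100 = 8.79%.
M(CaF2) = 78.074 g/mol, so wt% Ca = 40.078/78.074 × 100 = 51.33%.
8.79 − 51.33 = -42.54 pp.

-42.54 percentage points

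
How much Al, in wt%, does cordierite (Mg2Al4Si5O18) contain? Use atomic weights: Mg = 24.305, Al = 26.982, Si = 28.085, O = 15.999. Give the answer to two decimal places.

18.45 wt%

Molar mass of Mg2Al4Si5O18: 2×24.305 + 4×26.982 + 5×28.085 + 18×15.999 = 584.945 g/mol.
Mass of Al per formula unit: 4 × 26.982 = 107.928 g.
Weight fraction Al = 107.928 / 584.945 = 0.1845.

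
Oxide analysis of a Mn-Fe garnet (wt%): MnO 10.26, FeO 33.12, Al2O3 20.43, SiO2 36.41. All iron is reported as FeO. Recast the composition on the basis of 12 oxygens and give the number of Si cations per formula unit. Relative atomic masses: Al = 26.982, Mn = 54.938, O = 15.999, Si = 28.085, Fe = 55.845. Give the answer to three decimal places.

3.007 Si apfu

MnO (M=70.937): mol = 0.14464; Mn = 0.14464, O = 0.14464.
FeO (M=71.844): mol = 0.46100; Fe = 0.46100, O = 0.46100.
Al2O3 (M=101.961): mol = 0.20037; Al = 0.40074, O = 0.60111.
SiO2 (M=60.083): mol = 0.60600; Si = 0.60600, O = 1.21200.
ΣO = 2.41875; factor = 12/ΣO = 4.96124.
Si apfu = 0.60600 × 4.96124 = 3.007.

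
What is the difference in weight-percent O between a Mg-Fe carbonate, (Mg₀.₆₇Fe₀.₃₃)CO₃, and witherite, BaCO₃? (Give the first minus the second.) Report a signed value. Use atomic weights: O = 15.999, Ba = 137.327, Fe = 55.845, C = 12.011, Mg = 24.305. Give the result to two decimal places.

First mineral: 47.997 g O in 94.721 g formula = 50.67 wt% O.
Second mineral: 47.997 g O in 197.335 g formula = 24.32 wt% O.
50.67% − 24.32% gives a difference of 26.35 percentage points.

26.35 percentage points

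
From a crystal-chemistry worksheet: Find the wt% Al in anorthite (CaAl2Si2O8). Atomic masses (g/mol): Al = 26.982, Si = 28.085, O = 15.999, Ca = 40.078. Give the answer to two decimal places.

Molar mass of CaAl2Si2O8: 1*40.078 + 2*26.982 + 2*28.085 + 8*15.999 = 278.204 g/mol.
Mass of Al per formula unit: 2 × 26.982 = 53.964 g.
Weight fraction Al = 53.964 / 278.204 = 0.1940.

19.40 mass %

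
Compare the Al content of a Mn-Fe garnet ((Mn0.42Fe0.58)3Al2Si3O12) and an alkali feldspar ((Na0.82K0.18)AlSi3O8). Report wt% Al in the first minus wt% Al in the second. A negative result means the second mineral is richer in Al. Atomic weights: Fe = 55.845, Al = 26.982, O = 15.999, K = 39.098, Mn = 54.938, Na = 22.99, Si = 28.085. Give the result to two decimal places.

M((Mn0.42Fe0.58)3Al2Si3O12) = 496.599 g/mol, so wt% Al = 53.964/496.599 × 100 = 10.87%.
M((Na0.82K0.18)AlSi3O8) = 265.118 g/mol, so wt% Al = 26.982/265.118 × 100 = 10.18%.
10.87 − 10.18 = 0.69 pp.

0.69 percentage points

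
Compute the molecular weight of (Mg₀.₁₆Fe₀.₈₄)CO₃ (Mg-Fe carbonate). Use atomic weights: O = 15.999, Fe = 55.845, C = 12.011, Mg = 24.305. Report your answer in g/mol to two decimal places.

M = 0.16·24.305 + 0.84·55.845 + 1·12.011 + 3·15.999

110.81 g/mol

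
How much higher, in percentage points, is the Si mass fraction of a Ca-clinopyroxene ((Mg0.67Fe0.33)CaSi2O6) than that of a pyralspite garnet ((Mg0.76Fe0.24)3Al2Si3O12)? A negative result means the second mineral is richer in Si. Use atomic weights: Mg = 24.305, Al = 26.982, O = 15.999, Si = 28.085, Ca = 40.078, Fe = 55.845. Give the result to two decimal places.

Si in (Mg0.67Fe0.33)CaSi2O6: molar mass 226.955 g/mol; 2×28.085 = 56.170 g → 24.75 wt%.
Si in (Mg0.76Fe0.24)3Al2Si3O12: molar mass 425.831 g/mol; 3×28.085 = 84.255 g → 19.79 wt%.
Difference = 24.75 − 19.79 = 4.96 percentage points.

4.96 percentage points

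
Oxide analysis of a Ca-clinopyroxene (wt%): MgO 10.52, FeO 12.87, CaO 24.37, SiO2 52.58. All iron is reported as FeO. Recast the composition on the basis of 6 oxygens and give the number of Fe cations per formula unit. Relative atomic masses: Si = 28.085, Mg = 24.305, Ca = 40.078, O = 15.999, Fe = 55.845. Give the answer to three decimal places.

10.52 wt% MgO ÷ 40.304 g/mol = 0.26102 mol, giving 0.26102 Mg and 0.26102 O.
12.87 wt% FeO ÷ 71.844 g/mol = 0.17914 mol, giving 0.17914 Fe and 0.17914 O.
24.37 wt% CaO ÷ 56.077 g/mol = 0.43458 mol, giving 0.43458 Ca and 0.43458 O.
52.58 wt% SiO2 ÷ 60.083 g/mol = 0.87512 mol, giving 0.87512 Si and 1.75024 O.
Oxygen sums to 2.62498; scaling by 6/2.62498 = 2.28573 puts the formula on 6 O.
Fe: 0.17914 × 2.28573 = 0.409 atoms per formula unit.

0.409 Fe apfu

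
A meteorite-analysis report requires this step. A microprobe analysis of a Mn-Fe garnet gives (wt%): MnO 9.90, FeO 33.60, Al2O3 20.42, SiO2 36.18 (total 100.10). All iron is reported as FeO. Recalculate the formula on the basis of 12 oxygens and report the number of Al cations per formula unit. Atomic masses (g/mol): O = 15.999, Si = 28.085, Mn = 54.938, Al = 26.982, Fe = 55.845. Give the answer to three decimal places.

1.992 Al apfu

MnO (M=70.937): mol = 0.13956; Mn = 0.13956, O = 0.13956.
FeO (M=71.844): mol = 0.46768; Fe = 0.46768, O = 0.46768.
Al2O3 (M=101.961): mol = 0.20027; Al = 0.40054, O = 0.60081.
SiO2 (M=60.083): mol = 0.60217; Si = 0.60217, O = 1.20434.
ΣO = 2.41239; factor = 12/ΣO = 4.97432.
Al apfu = 0.40054 × 4.97432 = 1.992.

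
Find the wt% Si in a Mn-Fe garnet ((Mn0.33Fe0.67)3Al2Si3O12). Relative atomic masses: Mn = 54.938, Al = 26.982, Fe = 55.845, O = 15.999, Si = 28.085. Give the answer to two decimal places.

Formula mass = 0.99×54.938 + 2.01×55.845 + 2×26.982 + 3×28.085 + 12×15.999 = 496.844 g/mol, of which 84.255 g is Si.
So Si makes up 84.255/496.844 = 0.1696 of the mass, i.e. 16.96%.

16.96 wt%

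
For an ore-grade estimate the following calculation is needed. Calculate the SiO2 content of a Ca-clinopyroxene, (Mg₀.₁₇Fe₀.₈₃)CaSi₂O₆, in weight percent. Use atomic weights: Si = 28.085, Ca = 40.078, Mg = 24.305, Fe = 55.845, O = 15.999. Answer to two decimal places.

49.51 wt%

Molar mass of (Mg₀.₁₇Fe₀.₈₃)CaSi₂O₆ = 0.17×24.305 + 0.83×55.845 + 1×40.078 + 2×28.085 + 6×15.999 = 242.725 g/mol.
Each formula unit contains 2 Si, equivalent to 2/1 = 2.0000 mol SiO2.
M(SiO2) = 1×28.085 + 2×15.999 = 60.083 g/mol.
Mass of SiO2 per formula unit = 2.0000 × 60.083 = 120.166 g.
SiO2 wt% = 120.166 / 242.725 × 100 = 49.51%.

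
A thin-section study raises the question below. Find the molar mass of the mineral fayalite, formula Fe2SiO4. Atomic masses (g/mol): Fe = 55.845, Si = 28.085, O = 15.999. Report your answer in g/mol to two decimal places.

Fe: 2 × 55.845 = 111.6900
Si: 1 × 28.085 = 28.0850
O: 4 × 15.999 = 63.9960
Summing the contributions gives the formula mass.

203.77 g/mol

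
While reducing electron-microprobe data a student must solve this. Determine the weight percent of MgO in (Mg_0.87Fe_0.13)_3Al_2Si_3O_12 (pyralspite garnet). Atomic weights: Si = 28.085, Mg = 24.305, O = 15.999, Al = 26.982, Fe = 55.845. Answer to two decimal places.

25.32 wt%

M((Mg_0.87Fe_0.13)_3Al_2Si_3O_12) = 415.423 g/mol; M(MgO) = 40.304 g/mol.
Moles MgO per formula unit = 2.61 Mg ÷ 1 = 2.6100.
MgO fraction = (2.6100 × 40.304) / 415.423 = 105.193/415.423 = 0.2532.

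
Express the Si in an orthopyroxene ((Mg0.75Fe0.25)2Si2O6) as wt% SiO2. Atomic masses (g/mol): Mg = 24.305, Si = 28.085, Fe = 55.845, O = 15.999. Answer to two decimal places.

55.49 wt%

Formula mass = 216.544 g/mol.
2 Si → 2.0000 mol SiO2 per formula unit; M(SiO2) = 60.083, so SiO2 mass = 120.166 g.
120.166/216.544 × 100 = 55.49 wt%.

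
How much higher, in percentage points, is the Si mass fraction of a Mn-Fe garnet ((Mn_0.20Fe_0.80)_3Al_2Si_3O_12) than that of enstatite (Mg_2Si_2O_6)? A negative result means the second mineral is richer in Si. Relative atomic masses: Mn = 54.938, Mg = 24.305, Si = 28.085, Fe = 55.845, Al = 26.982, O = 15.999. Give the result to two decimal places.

M((Mn_0.20Fe_0.80)_3Al_2Si_3O_12) = 497.198 g/mol, so wt% Si = 84.255/497.198 × 100 = 16.95%.
M(Mg_2Si_2O_6) = 200.774 g/mol, so wt% Si = 56.170/200.774 × 100 = 27.98%.
16.95 − 27.98 = -11.03 pp.

-11.03 percentage points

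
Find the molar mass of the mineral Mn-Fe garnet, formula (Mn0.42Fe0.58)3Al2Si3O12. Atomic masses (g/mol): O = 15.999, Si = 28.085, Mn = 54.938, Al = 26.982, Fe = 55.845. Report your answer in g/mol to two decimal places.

Mn: 1.26 × 54.938 = 69.2219
Fe: 1.74 × 55.845 = 97.1703
Al: 2 × 26.982 = 53.9640
Si: 3 × 28.085 = 84.2550
O: 12 × 15.999 = 191.9880
Summing the contributions gives the formula mass.

496.60 g/mol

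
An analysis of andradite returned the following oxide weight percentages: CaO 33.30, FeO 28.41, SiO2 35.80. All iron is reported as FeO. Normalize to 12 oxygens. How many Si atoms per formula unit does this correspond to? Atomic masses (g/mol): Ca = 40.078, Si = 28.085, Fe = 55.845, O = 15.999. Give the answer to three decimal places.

3.278 Si apfu

33.30 wt% CaO ÷ 56.077 g/mol = 0.59383 mol, giving 0.59383 Ca and 0.59383 O.
28.41 wt% FeO ÷ 71.844 g/mol = 0.39544 mol, giving 0.39544 Fe and 0.39544 O.
35.80 wt% SiO2 ÷ 60.083 g/mol = 0.59584 mol, giving 0.59584 Si and 1.19168 O.
Oxygen sums to 2.18095; scaling by 12/2.18095 = 5.50219 puts the formula on 12 O.
Si: 0.59584 × 5.50219 = 3.278 atoms per formula unit.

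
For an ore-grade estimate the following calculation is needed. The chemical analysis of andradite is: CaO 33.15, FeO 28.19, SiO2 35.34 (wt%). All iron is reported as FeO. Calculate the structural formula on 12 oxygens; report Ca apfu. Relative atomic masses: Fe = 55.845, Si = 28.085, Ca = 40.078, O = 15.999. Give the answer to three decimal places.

33.15 wt% CaO ÷ 56.077 g/mol = 0.59115 mol, giving 0.59115 Ca and 0.59115 O.
28.19 wt% FeO ÷ 71.844 g/mol = 0.39238 mol, giving 0.39238 Fe and 0.39238 O.
35.34 wt% SiO2 ÷ 60.083 g/mol = 0.58819 mol, giving 0.58819 Si and 1.17638 O.
Oxygen sums to 2.15991; scaling by 12/2.15991 = 5.55579 puts the formula on 12 O.
Ca: 0.59115 × 5.55579 = 3.284 atoms per formula unit.

3.284 Ca apfu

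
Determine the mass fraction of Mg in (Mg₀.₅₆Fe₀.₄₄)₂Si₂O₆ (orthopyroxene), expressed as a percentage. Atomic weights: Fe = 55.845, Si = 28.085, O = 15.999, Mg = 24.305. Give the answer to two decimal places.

M((Mg₀.₅₆Fe₀.₄₄)₂Si₂O₆) = 228.529 g/mol.
Mg contributes 1.12 × 24.305 = 27.222 g per mole.
27.222/228.529 = 0.1191 → 11.91%.

11.91 weight percent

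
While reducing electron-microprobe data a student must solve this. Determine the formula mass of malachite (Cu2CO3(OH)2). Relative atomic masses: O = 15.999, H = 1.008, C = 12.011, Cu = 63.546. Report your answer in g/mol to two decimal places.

Cu: 2 × 63.546 = 127.0920
C: 1 × 12.011 = 12.0110
O: 5 × 15.999 = 79.9950
H: 2 × 1.008 = 2.0160
Summing the contributions gives the formula mass.

221.11 g/mol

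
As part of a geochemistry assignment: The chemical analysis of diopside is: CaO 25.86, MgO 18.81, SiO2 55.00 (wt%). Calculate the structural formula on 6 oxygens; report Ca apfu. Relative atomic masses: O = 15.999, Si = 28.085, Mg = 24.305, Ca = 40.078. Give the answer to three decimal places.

CaO: 25.86/56.077 = 0.46115 mol → 0.46115 mol Ca, 0.46115 mol O.
MgO: 18.81/40.304 = 0.46670 mol → 0.46670 mol Mg, 0.46670 mol O.
SiO2: 55.00/60.083 = 0.91540 mol → 0.91540 mol Si, 1.83080 mol O.
Total oxygen = 2.75865 mol. Normalization factor = 6/2.75865 = 2.17498.
Ca per 6 O = 0.46115 × 2.17498 = 1.003.

1.003 Ca apfu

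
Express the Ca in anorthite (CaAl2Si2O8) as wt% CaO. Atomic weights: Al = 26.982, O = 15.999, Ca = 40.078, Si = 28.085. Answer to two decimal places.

20.16 wt%

Formula mass = 278.204 g/mol.
1 Ca → 1.0000 mol CaO per formula unit; M(CaO) = 56.077, so CaO mass = 56.077 g.
56.077/278.204 × 100 = 20.16 wt%.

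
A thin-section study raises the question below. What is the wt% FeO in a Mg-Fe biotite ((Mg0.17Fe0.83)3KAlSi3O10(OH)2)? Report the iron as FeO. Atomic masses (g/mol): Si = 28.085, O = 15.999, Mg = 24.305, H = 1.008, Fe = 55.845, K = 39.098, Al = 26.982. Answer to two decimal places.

36.08 wt%

Formula mass = 495.789 g/mol.
2.49 Fe → 2.4900 mol FeO per formula unit; M(FeO) = 71.844, so FeO mass = 178.892 g.
178.892/495.789 × 100 = 36.08 wt%.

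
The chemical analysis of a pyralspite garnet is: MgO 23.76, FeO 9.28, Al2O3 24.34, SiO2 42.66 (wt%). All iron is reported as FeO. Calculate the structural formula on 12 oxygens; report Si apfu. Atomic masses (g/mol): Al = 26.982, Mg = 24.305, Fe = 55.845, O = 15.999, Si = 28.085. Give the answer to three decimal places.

MgO (M=40.304): mol = 0.58952; Mg = 0.58952, O = 0.58952.
FeO (M=71.844): mol = 0.12917; Fe = 0.12917, O = 0.12917.
Al2O3 (M=101.961): mol = 0.23872; Al = 0.47744, O = 0.71616.
SiO2 (M=60.083): mol = 0.71002; Si = 0.71002, O = 1.42004.
ΣO = 2.85489; factor = 12/ΣO = 4.20331.
Si apfu = 0.71002 × 4.20331 = 2.984.

2.984 Si apfu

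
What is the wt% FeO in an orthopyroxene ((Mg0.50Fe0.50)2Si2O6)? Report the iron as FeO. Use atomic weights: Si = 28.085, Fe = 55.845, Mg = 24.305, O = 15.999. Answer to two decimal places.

Molar mass of (Mg0.50Fe0.50)2Si2O6 = 1·24.305 + 1·55.845 + 2·28.085 + 6·15.999 = 232.314 g/mol.
Each formula unit contains 1 Fe, equivalent to 1/1 = 1.0000 mol FeO.
M(FeO) = 1×55.845 + 1×15.999 = 71.844 g/mol.
Mass of FeO per formula unit = 1.0000 × 71.844 = 71.844 g.
FeO wt% = 71.844 / 232.314 × 100 = 30.93%.

30.93 wt%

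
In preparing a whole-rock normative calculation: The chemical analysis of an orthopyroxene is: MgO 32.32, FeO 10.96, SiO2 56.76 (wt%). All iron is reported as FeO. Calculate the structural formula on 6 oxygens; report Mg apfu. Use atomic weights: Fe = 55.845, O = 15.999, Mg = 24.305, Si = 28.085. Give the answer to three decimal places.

MgO (M=40.304): mol = 0.80191; Mg = 0.80191, O = 0.80191.
FeO (M=71.844): mol = 0.15255; Fe = 0.15255, O = 0.15255.
SiO2 (M=60.083): mol = 0.94469; Si = 0.94469, O = 1.88938.
ΣO = 2.84384; factor = 6/ΣO = 2.10982.
Mg apfu = 0.80191 × 2.10982 = 1.692.

1.692 Mg apfu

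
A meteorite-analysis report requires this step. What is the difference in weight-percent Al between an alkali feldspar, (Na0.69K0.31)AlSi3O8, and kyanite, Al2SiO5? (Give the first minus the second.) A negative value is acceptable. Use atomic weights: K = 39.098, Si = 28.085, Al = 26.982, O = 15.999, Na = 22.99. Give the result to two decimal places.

Al in (Na0.69K0.31)AlSi3O8: molar mass 267.212 g/mol; 1×26.982 = 26.982 g → 10.10 wt%.
Al in Al2SiO5: molar mass 162.044 g/mol; 2×26.982 = 53.964 g → 33.30 wt%.
Difference = 10.10 − 33.30 = -23.20 percentage points.

-23.20 percentage points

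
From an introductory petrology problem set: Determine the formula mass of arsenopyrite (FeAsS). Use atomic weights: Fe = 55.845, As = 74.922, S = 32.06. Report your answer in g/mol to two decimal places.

The formula mass is the sum 1×55.845 + 1×74.922 + 1×32.06.

162.83 g/mol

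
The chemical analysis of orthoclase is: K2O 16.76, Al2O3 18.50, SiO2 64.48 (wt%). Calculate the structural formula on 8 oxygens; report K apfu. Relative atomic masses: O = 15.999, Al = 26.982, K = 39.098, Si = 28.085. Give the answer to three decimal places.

K2O (M=94.195): mol = 0.17793; K = 0.35586, O = 0.17793.
Al2O3 (M=101.961): mol = 0.18144; Al = 0.36288, O = 0.54432.
SiO2 (M=60.083): mol = 1.07318; Si = 1.07318, O = 2.14636.
ΣO = 2.86861; factor = 8/ΣO = 2.78881.
K apfu = 0.35586 × 2.78881 = 0.992.

0.992 K apfu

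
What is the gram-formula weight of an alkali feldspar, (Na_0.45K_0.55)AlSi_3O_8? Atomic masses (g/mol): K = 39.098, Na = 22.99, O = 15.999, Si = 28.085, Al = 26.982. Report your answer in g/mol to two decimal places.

The formula mass is the sum 0.45(22.99) + 0.55(39.098) + 1(26.982) + 3(28.085) + 8(15.999).

271.08 g/mol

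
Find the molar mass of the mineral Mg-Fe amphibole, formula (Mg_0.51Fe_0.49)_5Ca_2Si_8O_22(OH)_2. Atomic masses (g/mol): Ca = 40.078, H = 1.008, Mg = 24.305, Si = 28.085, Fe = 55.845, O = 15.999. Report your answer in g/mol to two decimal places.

The formula mass is the sum 2.55×24.305 + 2.45×55.845 + 2×40.078 + 8×28.085 + 24×15.999 + 2×1.008.

889.63 g/mol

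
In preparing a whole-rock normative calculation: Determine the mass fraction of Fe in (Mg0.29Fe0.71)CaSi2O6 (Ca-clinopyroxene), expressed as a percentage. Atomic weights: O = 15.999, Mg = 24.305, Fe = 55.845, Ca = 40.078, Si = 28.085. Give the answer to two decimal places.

16.59 wt%

M((Mg0.29Fe0.71)CaSi2O6) = 238.940 g/mol.
Fe contributes 0.71 × 55.845 = 39.650 g per mole.
39.650/238.940 = 0.1659 → 16.59%.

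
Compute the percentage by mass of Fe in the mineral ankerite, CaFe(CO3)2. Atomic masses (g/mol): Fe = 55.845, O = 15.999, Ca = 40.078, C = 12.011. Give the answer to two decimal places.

Formula mass = 1*40.078 + 1*55.845 + 2*12.011 + 6*15.999 = 215.939 g/mol, of which 55.845 g is Fe.
So Fe makes up 55.845/215.939 = 0.2586 of the mass, i.e. 25.86%.

25.86 mass %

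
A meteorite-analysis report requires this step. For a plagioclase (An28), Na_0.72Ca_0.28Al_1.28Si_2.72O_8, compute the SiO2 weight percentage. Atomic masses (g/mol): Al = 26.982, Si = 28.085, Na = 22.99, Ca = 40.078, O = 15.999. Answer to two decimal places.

Molar mass of Na_0.72Ca_0.28Al_1.28Si_2.72O_8 = 0.72·22.99 + 0.28·40.078 + 1.28·26.982 + 2.72·28.085 + 8·15.999 = 266.695 g/mol.
Each formula unit contains 2.72 Si, equivalent to 2.72/1 = 2.7200 mol SiO2.
M(SiO2) = 1×28.085 + 2×15.999 = 60.083 g/mol.
Mass of SiO2 per formula unit = 2.7200 × 60.083 = 163.426 g.
SiO2 wt% = 163.426 / 266.695 × 100 = 61.28%.

61.28 wt%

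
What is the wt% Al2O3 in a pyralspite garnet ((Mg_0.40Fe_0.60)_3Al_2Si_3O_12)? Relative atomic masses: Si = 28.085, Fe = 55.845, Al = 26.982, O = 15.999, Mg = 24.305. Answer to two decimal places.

22.17 wt%

Formula mass = 459.894 g/mol.
2 Al → 1.0000 mol Al2O3 per formula unit; M(Al2O3) = 101.961, so Al2O3 mass = 101.961 g.
101.961/459.894 × 100 = 22.17 wt%.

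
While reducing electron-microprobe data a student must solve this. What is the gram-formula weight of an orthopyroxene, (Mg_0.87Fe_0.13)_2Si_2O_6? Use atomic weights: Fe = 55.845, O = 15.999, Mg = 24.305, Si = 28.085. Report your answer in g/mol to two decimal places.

208.97 g/mol

Mg: 1.74 × 24.305 = 42.2907
Fe: 0.26 × 55.845 = 14.5197
Si: 2 × 28.085 = 56.1700
O: 6 × 15.999 = 95.9940
Summing the contributions gives the formula mass.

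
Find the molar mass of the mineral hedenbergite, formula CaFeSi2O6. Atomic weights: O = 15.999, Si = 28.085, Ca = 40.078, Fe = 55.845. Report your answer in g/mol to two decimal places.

248.09 g/mol

The formula mass is the sum 1×40.078 + 1×55.845 + 2×28.085 + 6×15.999.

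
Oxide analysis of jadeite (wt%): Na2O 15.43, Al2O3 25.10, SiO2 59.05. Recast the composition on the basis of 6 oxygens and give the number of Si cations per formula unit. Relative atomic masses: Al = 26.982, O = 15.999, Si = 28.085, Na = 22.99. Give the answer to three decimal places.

1.997 Si apfu

15.43 wt% Na2O ÷ 61.979 g/mol = 0.24896 mol, giving 0.49792 Na and 0.24896 O.
25.10 wt% Al2O3 ÷ 101.961 g/mol = 0.24617 mol, giving 0.49234 Al and 0.73851 O.
59.05 wt% SiO2 ÷ 60.083 g/mol = 0.98281 mol, giving 0.98281 Si and 1.96562 O.
Oxygen sums to 2.95309; scaling by 6/2.95309 = 2.03177 puts the formula on 6 O.
Si: 0.98281 × 2.03177 = 1.997 atoms per formula unit.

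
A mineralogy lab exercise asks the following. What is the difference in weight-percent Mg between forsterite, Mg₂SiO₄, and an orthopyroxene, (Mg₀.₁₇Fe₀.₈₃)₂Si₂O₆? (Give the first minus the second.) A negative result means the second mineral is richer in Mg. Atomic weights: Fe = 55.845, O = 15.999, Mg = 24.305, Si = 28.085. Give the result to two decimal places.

M(Mg₂SiO₄) = 140.691 g/mol, so wt% Mg = 48.610/140.691 × 100 = 34.55%.
M((Mg₀.₁₇Fe₀.₈₃)₂Si₂O₆) = 253.130 g/mol, so wt% Mg = 8.264/253.130 × 100 = 3.26%.
34.55 − 3.26 = 31.29 pp.

31.29 percentage points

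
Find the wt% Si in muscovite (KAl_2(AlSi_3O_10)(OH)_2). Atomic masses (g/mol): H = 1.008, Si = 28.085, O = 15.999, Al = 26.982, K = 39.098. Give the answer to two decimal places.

21.15 wt%

Formula mass = 1×39.098 + 3×26.982 + 3×28.085 + 12×15.999 + 2×1.008 = 398.303 g/mol, of which 84.255 g is Si.
So Si makes up 84.255/398.303 = 0.2115 of the mass, i.e. 21.15%.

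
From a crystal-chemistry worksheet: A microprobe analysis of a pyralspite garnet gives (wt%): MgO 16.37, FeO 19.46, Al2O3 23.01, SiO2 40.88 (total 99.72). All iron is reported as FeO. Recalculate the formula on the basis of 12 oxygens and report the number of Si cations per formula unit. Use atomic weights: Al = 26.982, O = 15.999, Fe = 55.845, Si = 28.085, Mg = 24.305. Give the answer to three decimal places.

3.007 Si apfu

MgO: 16.37/40.304 = 0.40616 mol → 0.40616 mol Mg, 0.40616 mol O.
FeO: 19.46/71.844 = 0.27086 mol → 0.27086 mol Fe, 0.27086 mol O.
Al2O3: 23.01/101.961 = 0.22567 mol → 0.45134 mol Al, 0.67701 mol O.
SiO2: 40.88/60.083 = 0.68039 mol → 0.68039 mol Si, 1.36078 mol O.
Total oxygen = 2.71481 mol. Normalization factor = 12/2.71481 = 4.42020.
Si per 12 O = 0.68039 × 4.42020 = 3.007.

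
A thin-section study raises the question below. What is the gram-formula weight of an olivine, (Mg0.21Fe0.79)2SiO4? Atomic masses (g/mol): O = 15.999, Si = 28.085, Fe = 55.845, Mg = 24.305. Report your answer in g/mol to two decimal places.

190.52 g/mol

M = 0.42×24.305 + 1.58×55.845 + 1×28.085 + 4×15.999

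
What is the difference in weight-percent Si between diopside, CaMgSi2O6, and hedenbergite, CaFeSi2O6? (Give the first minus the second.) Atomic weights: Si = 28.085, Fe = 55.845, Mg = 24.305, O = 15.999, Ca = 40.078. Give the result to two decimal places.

3.30 percentage points

Si in CaMgSi2O6: molar mass 216.547 g/mol; 2×28.085 = 56.170 g → 25.94 wt%.
Si in CaFeSi2O6: molar mass 248.087 g/mol; 2×28.085 = 56.170 g → 22.64 wt%.
Difference = 25.94 − 22.64 = 3.30 percentage points.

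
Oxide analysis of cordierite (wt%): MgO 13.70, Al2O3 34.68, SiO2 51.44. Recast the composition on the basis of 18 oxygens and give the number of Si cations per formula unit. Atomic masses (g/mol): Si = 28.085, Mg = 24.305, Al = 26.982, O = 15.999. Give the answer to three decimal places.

5.016 Si apfu

MgO: 13.70/40.304 = 0.33992 mol → 0.33992 mol Mg, 0.33992 mol O.
Al2O3: 34.68/101.961 = 0.34013 mol → 0.68026 mol Al, 1.02039 mol O.
SiO2: 51.44/60.083 = 0.85615 mol → 0.85615 mol Si, 1.71230 mol O.
Total oxygen = 3.07261 mol. Normalization factor = 18/3.07261 = 5.85821.
Si per 18 O = 0.85615 × 5.85821 = 5.016.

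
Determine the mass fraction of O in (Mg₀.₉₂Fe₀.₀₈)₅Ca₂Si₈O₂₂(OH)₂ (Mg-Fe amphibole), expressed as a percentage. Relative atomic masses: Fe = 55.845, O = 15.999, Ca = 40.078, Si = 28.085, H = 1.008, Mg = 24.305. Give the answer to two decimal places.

M((Mg₀.₉₂Fe₀.₀₈)₅Ca₂Si₈O₂₂(OH)₂) = 824.969 g/mol.
O contributes 24 × 15.999 = 383.976 g per mole.
383.976/824.969 = 0.4654 → 46.54%.

46.54 wt%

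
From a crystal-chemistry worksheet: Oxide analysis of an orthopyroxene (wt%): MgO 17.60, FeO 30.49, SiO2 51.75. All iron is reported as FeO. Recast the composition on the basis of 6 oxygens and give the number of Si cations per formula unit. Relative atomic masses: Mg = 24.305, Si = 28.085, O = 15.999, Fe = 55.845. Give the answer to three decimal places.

2.000 Si apfu

MgO: 17.60/40.304 = 0.43668 mol → 0.43668 mol Mg, 0.43668 mol O.
FeO: 30.49/71.844 = 0.42439 mol → 0.42439 mol Fe, 0.42439 mol O.
SiO2: 51.75/60.083 = 0.86131 mol → 0.86131 mol Si, 1.72262 mol O.
Total oxygen = 2.58369 mol. Normalization factor = 6/2.58369 = 2.32226.
Si per 6 O = 0.86131 × 2.32226 = 2.000.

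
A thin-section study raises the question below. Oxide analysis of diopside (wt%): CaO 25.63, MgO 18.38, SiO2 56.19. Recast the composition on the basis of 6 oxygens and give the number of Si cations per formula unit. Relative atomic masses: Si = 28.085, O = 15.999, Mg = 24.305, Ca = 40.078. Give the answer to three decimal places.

25.63 wt% CaO ÷ 56.077 g/mol = 0.45705 mol, giving 0.45705 Ca and 0.45705 O.
18.38 wt% MgO ÷ 40.304 g/mol = 0.45603 mol, giving 0.45603 Mg and 0.45603 O.
56.19 wt% SiO2 ÷ 60.083 g/mol = 0.93521 mol, giving 0.93521 Si and 1.87042 O.
Oxygen sums to 2.78350; scaling by 6/2.78350 = 2.15556 puts the formula on 6 O.
Si: 0.93521 × 2.15556 = 2.016 atoms per formula unit.

2.016 Si apfu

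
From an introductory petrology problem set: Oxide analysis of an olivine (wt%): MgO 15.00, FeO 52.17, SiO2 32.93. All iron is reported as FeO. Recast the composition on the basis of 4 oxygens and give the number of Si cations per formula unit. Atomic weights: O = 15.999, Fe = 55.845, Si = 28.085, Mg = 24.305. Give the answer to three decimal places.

15.00 wt% MgO ÷ 40.304 g/mol = 0.37217 mol, giving 0.37217 Mg and 0.37217 O.
52.17 wt% FeO ÷ 71.844 g/mol = 0.72616 mol, giving 0.72616 Fe and 0.72616 O.
32.93 wt% SiO2 ÷ 60.083 g/mol = 0.54808 mol, giving 0.54808 Si and 1.09616 O.
Oxygen sums to 2.19449; scaling by 4/2.19449 = 1.82275 puts the formula on 4 O.
Si: 0.54808 × 1.82275 = 0.999 atoms per formula unit.

0.999 Si apfu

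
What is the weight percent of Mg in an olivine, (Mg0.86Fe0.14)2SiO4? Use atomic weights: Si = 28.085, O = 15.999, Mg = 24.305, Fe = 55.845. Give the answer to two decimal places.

27.96 mass %

Molar mass of (Mg0.86Fe0.14)2SiO4: 1.72*24.305 + 0.28*55.845 + 1*28.085 + 4*15.999 = 149.522 g/mol.
Mass of Mg per formula unit: 1.72 × 24.305 = 41.805 g.
Weight fraction Mg = 41.805 / 149.522 = 0.2796.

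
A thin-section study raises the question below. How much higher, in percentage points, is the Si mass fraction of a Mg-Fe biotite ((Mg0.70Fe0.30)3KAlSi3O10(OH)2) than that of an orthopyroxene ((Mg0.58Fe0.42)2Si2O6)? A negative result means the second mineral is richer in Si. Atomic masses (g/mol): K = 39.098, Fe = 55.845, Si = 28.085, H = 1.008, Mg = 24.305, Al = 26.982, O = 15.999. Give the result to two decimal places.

-5.81 percentage points

Si in (Mg0.70Fe0.30)3KAlSi3O10(OH)2: molar mass 445.640 g/mol; 3×28.085 = 84.255 g → 18.91 wt%.
Si in (Mg0.58Fe0.42)2Si2O6: molar mass 227.268 g/mol; 2×28.085 = 56.170 g → 24.72 wt%.
Difference = 18.91 − 24.72 = -5.81 percentage points.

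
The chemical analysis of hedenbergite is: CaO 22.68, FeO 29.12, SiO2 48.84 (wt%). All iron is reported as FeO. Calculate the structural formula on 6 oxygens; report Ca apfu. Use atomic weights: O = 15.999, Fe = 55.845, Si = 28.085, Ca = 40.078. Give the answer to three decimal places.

0.996 Ca apfu

22.68 wt% CaO ÷ 56.077 g/mol = 0.40444 mol, giving 0.40444 Ca and 0.40444 O.
29.12 wt% FeO ÷ 71.844 g/mol = 0.40532 mol, giving 0.40532 Fe and 0.40532 O.
48.84 wt% SiO2 ÷ 60.083 g/mol = 0.81288 mol, giving 0.81288 Si and 1.62576 O.
Oxygen sums to 2.43552; scaling by 6/2.43552 = 2.46354 puts the formula on 6 O.
Ca: 0.40444 × 2.46354 = 0.996 atoms per formula unit.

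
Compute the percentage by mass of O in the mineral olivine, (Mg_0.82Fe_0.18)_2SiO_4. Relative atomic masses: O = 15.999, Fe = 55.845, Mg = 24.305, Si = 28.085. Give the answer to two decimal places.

42.09 weight percent

Molar mass of (Mg_0.82Fe_0.18)_2SiO_4: 1.64*24.305 + 0.36*55.845 + 1*28.085 + 4*15.999 = 152.045 g/mol.
Mass of O per formula unit: 4 × 15.999 = 63.996 g.
Weight fraction O = 63.996 / 152.045 = 0.4209.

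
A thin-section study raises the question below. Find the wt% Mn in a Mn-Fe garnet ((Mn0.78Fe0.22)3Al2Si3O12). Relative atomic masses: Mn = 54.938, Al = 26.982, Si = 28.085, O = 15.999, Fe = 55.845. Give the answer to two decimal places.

25.94 wt%

Molar mass of (Mn0.78Fe0.22)3Al2Si3O12: 2.34*54.938 + 0.66*55.845 + 2*26.982 + 3*28.085 + 12*15.999 = 495.620 g/mol.
Mass of Mn per formula unit: 2.34 × 54.938 = 128.555 g.
Weight fraction Mn = 128.555 / 495.620 = 0.2594.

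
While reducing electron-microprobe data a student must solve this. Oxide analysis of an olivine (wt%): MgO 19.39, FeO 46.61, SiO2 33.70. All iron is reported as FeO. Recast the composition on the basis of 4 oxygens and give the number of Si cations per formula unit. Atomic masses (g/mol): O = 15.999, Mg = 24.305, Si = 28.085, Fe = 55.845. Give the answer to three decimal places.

MgO (M=40.304): mol = 0.48109; Mg = 0.48109, O = 0.48109.
FeO (M=71.844): mol = 0.64877; Fe = 0.64877, O = 0.64877.
SiO2 (M=60.083): mol = 0.56089; Si = 0.56089, O = 1.12178.
ΣO = 2.25164; factor = 4/ΣO = 1.77648.
Si apfu = 0.56089 × 1.77648 = 0.996.

0.996 Si apfu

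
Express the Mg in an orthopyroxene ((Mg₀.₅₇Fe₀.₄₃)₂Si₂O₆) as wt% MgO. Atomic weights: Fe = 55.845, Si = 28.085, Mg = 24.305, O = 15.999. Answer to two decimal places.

20.16 wt%

Molar mass of (Mg₀.₅₇Fe₀.₄₃)₂Si₂O₆ = 1.14×24.305 + 0.86×55.845 + 2×28.085 + 6×15.999 = 227.898 g/mol.
Each formula unit contains 1.14 Mg, equivalent to 1.14/1 = 1.1400 mol MgO.
M(MgO) = 1×24.305 + 1×15.999 = 40.304 g/mol.
Mass of MgO per formula unit = 1.1400 × 40.304 = 45.947 g.
MgO wt% = 45.947 / 227.898 × 100 = 20.16%.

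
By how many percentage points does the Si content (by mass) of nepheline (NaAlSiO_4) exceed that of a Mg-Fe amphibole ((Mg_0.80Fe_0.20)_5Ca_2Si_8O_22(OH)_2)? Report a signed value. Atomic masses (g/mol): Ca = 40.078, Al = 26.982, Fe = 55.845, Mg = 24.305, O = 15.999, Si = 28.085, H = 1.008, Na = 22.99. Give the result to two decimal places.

Si in NaAlSiO_4: molar mass 142.053 g/mol; 1×28.085 = 28.085 g → 19.77 wt%.
Si in (Mg_0.80Fe_0.20)_5Ca_2Si_8O_22(OH)_2: molar mass 843.893 g/mol; 8×28.085 = 224.680 g → 26.62 wt%.
Difference = 19.77 − 26.62 = -6.85 percentage points.

-6.85 percentage points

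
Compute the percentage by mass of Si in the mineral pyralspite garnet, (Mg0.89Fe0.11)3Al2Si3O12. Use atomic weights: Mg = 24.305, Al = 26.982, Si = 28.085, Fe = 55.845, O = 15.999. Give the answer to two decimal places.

20.37 weight percent

Formula mass = 2.67·24.305 + 0.33·55.845 + 2·26.982 + 3·28.085 + 12·15.999 = 413.530 g/mol, of which 84.255 g is Si.
So Si makes up 84.255/413.530 = 0.2037 of the mass, i.e. 20.37%.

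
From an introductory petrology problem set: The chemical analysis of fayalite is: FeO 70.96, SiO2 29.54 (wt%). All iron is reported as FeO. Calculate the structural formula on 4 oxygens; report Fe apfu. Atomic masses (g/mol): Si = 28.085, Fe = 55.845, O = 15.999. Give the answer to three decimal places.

FeO (M=71.844): mol = 0.98770; Fe = 0.98770, O = 0.98770.
SiO2 (M=60.083): mol = 0.49165; Si = 0.49165, O = 0.98330.
ΣO = 1.97100; factor = 4/ΣO = 2.02943.
Fe apfu = 0.98770 × 2.02943 = 2.004.

2.004 Fe apfu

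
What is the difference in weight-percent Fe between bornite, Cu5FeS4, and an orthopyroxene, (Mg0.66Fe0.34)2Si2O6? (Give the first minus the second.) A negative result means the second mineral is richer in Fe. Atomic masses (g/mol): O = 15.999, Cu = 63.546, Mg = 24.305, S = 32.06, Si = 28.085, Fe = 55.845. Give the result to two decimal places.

-5.96 percentage points

M(Cu5FeS4) = 501.815 g/mol, so wt% Fe = 55.845/501.815 × 100 = 11.13%.
M((Mg0.66Fe0.34)2Si2O6) = 222.221 g/mol, so wt% Fe = 37.975/222.221 × 100 = 17.09%.
11.13 − 17.09 = -5.96 pp.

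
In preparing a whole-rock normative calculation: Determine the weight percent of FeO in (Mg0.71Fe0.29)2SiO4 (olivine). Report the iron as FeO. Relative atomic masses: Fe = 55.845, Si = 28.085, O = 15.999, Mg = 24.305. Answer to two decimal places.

26.21 wt%

Molar mass of (Mg0.71Fe0.29)2SiO4 = 1.42*24.305 + 0.58*55.845 + 1*28.085 + 4*15.999 = 158.984 g/mol.
Each formula unit contains 0.58 Fe, equivalent to 0.58/1 = 0.5800 mol FeO.
M(FeO) = 1×55.845 + 1×15.999 = 71.844 g/mol.
Mass of FeO per formula unit = 0.5800 × 71.844 = 41.670 g.
FeO wt% = 41.670 / 158.984 × 100 = 26.21%.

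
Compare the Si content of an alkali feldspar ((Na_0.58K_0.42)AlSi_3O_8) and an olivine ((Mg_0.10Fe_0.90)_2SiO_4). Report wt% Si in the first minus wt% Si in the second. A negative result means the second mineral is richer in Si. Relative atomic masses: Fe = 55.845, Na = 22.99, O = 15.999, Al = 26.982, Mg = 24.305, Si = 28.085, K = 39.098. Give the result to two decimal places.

17.10 percentage points

M((Na_0.58K_0.42)AlSi_3O_8) = 268.984 g/mol, so wt% Si = 84.255/268.984 × 100 = 31.32%.
M((Mg_0.10Fe_0.90)_2SiO_4) = 197.463 g/mol, so wt% Si = 28.085/197.463 × 100 = 14.22%.
31.32 − 14.22 = 17.10 pp.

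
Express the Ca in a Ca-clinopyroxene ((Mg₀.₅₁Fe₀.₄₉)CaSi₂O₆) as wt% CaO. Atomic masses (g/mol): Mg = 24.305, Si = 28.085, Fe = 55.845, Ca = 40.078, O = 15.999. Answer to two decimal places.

Molar mass of (Mg₀.₅₁Fe₀.₄₉)CaSi₂O₆ = 0.51·24.305 + 0.49·55.845 + 1·40.078 + 2·28.085 + 6·15.999 = 232.002 g/mol.
Each formula unit contains 1 Ca, equivalent to 1/1 = 1.0000 mol CaO.
M(CaO) = 1×40.078 + 1×15.999 = 56.077 g/mol.
Mass of CaO per formula unit = 1.0000 × 56.077 = 56.077 g.
CaO wt% = 56.077 / 232.002 × 100 = 24.17%.

24.17 wt%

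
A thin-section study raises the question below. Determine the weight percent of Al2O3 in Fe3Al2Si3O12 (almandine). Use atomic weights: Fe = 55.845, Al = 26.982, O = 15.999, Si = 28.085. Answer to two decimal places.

20.48 wt%

Molar mass of Fe3Al2Si3O12 = 3×55.845 + 2×26.982 + 3×28.085 + 12×15.999 = 497.742 g/mol.
Each formula unit contains 2 Al, equivalent to 2/2 = 1.0000 mol Al2O3.
M(Al2O3) = 2×26.982 + 3×15.999 = 101.961 g/mol.
Mass of Al2O3 per formula unit = 1.0000 × 101.961 = 101.961 g.
Al2O3 wt% = 101.961 / 497.742 × 100 = 20.48%.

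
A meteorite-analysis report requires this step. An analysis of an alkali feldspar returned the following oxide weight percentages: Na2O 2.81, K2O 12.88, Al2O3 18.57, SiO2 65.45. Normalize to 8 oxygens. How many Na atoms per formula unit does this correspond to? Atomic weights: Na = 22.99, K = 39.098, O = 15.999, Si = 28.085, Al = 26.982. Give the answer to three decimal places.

0.250 Na apfu

2.81 wt% Na2O ÷ 61.979 g/mol = 0.04534 mol, giving 0.09068 Na and 0.04534 O.
12.88 wt% K2O ÷ 94.195 g/mol = 0.13674 mol, giving 0.27348 K and 0.13674 O.
18.57 wt% Al2O3 ÷ 101.961 g/mol = 0.18213 mol, giving 0.36426 Al and 0.54639 O.
65.45 wt% SiO2 ÷ 60.083 g/mol = 1.08933 mol, giving 1.08933 Si and 2.17866 O.
Oxygen sums to 2.90713; scaling by 8/2.90713 = 2.75185 puts the formula on 8 O.
Na: 0.09068 × 2.75185 = 0.250 atoms per formula unit.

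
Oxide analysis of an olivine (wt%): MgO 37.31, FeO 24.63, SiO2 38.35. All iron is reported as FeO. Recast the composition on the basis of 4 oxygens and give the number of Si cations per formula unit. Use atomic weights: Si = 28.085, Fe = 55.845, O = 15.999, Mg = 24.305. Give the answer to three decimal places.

37.31 wt% MgO ÷ 40.304 g/mol = 0.92571 mol, giving 0.92571 Mg and 0.92571 O.
24.63 wt% FeO ÷ 71.844 g/mol = 0.34283 mol, giving 0.34283 Fe and 0.34283 O.
38.35 wt% SiO2 ÷ 60.083 g/mol = 0.63828 mol, giving 0.63828 Si and 1.27656 O.
Oxygen sums to 2.54510; scaling by 4/2.54510 = 1.57165 puts the formula on 4 O.
Si: 0.63828 × 1.57165 = 1.003 atoms per formula unit.

1.003 Si apfu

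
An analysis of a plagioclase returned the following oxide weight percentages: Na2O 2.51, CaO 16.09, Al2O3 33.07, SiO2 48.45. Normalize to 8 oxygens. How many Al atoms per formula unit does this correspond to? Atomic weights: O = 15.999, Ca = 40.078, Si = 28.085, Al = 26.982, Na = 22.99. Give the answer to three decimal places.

1.781 Al apfu

Na2O: 2.51/61.979 = 0.04050 mol → 0.08100 mol Na, 0.04050 mol O.
CaO: 16.09/56.077 = 0.28693 mol → 0.28693 mol Ca, 0.28693 mol O.
Al2O3: 33.07/101.961 = 0.32434 mol → 0.64868 mol Al, 0.97302 mol O.
SiO2: 48.45/60.083 = 0.80638 mol → 0.80638 mol Si, 1.61276 mol O.
Total oxygen = 2.91321 mol. Normalization factor = 8/2.91321 = 2.74611.
Al per 8 O = 0.64868 × 2.74611 = 1.781.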